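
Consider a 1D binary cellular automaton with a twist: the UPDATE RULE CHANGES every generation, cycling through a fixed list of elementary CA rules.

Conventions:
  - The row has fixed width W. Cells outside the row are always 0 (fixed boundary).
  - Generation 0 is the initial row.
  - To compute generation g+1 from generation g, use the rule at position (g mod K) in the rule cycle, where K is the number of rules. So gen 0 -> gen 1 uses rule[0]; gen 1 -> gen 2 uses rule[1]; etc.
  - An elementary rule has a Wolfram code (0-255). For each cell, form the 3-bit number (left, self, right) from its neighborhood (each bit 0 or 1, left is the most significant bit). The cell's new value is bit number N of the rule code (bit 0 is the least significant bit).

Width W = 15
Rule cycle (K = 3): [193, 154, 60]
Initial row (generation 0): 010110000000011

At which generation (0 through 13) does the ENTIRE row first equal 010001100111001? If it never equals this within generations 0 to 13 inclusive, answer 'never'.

Gen 0: 010110000000011
Gen 1 (rule 193): 000010111111001
Gen 2 (rule 154): 000100111110110
Gen 3 (rule 60): 000110100001101
Gen 4 (rule 193): 110010001100100
Gen 5 (rule 154): 101101011011010
Gen 6 (rule 60): 111011110110111
Gen 7 (rule 193): 011001110010011
Gen 8 (rule 154): 110111101101110
Gen 9 (rule 60): 101100011011001
Gen 10 (rule 193): 000101001001000
Gen 11 (rule 154): 001000110110100
Gen 12 (rule 60): 001100101101110
Gen 13 (rule 193): 100100000100110

Answer: never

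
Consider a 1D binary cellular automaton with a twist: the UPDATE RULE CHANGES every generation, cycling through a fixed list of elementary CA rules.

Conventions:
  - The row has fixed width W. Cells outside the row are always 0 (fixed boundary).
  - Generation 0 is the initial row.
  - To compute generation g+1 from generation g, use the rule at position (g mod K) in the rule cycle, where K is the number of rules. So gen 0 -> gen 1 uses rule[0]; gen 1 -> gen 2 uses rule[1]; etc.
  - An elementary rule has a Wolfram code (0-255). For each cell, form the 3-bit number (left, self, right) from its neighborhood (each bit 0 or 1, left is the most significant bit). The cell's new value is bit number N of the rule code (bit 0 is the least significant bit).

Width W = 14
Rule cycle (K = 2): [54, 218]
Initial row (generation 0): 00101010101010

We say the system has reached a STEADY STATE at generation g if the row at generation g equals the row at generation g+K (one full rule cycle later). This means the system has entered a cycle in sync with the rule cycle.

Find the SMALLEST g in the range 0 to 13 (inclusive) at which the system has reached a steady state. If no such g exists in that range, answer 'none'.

Answer: 3

Derivation:
Gen 0: 00101010101010
Gen 1 (rule 54): 01111111111111
Gen 2 (rule 218): 11111111111111
Gen 3 (rule 54): 00000000000000
Gen 4 (rule 218): 00000000000000
Gen 5 (rule 54): 00000000000000
Gen 6 (rule 218): 00000000000000
Gen 7 (rule 54): 00000000000000
Gen 8 (rule 218): 00000000000000
Gen 9 (rule 54): 00000000000000
Gen 10 (rule 218): 00000000000000
Gen 11 (rule 54): 00000000000000
Gen 12 (rule 218): 00000000000000
Gen 13 (rule 54): 00000000000000
Gen 14 (rule 218): 00000000000000
Gen 15 (rule 54): 00000000000000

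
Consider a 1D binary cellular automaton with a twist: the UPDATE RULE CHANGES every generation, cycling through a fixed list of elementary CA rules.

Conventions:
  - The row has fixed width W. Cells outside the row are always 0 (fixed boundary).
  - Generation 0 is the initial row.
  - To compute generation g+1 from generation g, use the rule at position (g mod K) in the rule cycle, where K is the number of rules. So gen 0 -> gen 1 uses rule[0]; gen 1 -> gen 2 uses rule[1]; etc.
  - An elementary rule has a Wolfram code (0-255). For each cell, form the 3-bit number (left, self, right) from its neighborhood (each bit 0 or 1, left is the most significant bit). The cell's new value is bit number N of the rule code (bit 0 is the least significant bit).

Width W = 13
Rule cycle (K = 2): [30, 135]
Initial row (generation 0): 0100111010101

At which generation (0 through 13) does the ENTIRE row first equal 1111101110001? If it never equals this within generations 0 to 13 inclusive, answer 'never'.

Answer: never

Derivation:
Gen 0: 0100111010101
Gen 1 (rule 30): 1111100010101
Gen 2 (rule 135): 0111001110101
Gen 3 (rule 30): 1100111000101
Gen 4 (rule 135): 0001010011101
Gen 5 (rule 30): 0011011110001
Gen 6 (rule 135): 1100001100111
Gen 7 (rule 30): 1010011011100
Gen 8 (rule 135): 1010100001001
Gen 9 (rule 30): 1010110011111
Gen 10 (rule 135): 1010000101110
Gen 11 (rule 30): 1011001101001
Gen 12 (rule 135): 1000010001011
Gen 13 (rule 30): 1100111011010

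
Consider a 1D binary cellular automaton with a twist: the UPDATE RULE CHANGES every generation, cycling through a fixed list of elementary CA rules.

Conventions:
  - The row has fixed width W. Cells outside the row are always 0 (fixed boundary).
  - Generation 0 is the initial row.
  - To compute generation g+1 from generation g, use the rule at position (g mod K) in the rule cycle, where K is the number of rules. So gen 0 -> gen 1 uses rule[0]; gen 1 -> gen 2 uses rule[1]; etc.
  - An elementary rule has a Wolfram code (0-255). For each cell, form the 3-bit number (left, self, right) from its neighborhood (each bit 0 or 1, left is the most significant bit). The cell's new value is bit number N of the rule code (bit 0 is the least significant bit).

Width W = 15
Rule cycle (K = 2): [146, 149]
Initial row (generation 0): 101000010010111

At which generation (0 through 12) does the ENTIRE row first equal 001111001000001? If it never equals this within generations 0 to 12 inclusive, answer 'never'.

Gen 0: 101000010010111
Gen 1 (rule 146): 000100101100010
Gen 2 (rule 149): 110110100011011
Gen 3 (rule 146): 000000010100000
Gen 4 (rule 149): 111111010111111
Gen 5 (rule 146): 011110000011110
Gen 6 (rule 149): 001101111001101
Gen 7 (rule 146): 010000110110000
Gen 8 (rule 149): 011110000001111
Gen 9 (rule 146): 101101000010110
Gen 10 (rule 149): 100001111010001
Gen 11 (rule 146): 010010110001010
Gen 12 (rule 149): 011010001101011

Answer: never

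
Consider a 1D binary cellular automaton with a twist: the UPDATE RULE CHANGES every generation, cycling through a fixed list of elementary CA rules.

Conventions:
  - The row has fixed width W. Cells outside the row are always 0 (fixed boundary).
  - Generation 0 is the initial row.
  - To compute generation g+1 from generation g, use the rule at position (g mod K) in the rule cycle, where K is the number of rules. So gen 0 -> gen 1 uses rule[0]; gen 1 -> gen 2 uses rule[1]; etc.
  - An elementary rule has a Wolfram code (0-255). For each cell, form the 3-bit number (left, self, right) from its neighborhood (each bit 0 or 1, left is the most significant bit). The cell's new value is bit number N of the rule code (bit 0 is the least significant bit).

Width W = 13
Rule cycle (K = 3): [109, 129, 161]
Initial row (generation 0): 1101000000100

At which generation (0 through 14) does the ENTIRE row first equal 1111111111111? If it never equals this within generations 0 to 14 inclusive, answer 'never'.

Answer: 12

Derivation:
Gen 0: 1101000000100
Gen 1 (rule 109): 1111011110101
Gen 2 (rule 129): 0110001100000
Gen 3 (rule 161): 0000100001111
Gen 4 (rule 109): 1110101101001
Gen 5 (rule 129): 0100000000000
Gen 6 (rule 161): 0001111111111
Gen 7 (rule 109): 1101000000001
Gen 8 (rule 129): 0000011111100
Gen 9 (rule 161): 1111001111001
Gen 10 (rule 109): 1001001001001
Gen 11 (rule 129): 0000000000000
Gen 12 (rule 161): 1111111111111
Gen 13 (rule 109): 1000000000001
Gen 14 (rule 129): 0011111111100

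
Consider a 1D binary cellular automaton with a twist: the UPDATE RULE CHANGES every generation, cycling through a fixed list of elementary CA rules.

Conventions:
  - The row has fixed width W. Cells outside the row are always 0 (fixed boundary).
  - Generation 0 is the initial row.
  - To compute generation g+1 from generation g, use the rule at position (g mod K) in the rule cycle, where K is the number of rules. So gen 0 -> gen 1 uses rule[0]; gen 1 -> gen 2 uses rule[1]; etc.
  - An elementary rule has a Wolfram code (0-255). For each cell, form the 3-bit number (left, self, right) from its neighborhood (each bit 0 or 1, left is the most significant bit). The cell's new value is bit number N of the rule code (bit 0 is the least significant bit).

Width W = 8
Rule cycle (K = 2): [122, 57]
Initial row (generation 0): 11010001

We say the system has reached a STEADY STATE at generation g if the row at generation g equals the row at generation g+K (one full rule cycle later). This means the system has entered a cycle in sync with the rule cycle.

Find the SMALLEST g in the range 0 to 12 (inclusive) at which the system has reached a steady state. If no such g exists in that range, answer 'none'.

Answer: 4

Derivation:
Gen 0: 11010001
Gen 1 (rule 122): 11101010
Gen 2 (rule 57): 10010101
Gen 3 (rule 122): 01101010
Gen 4 (rule 57): 01010101
Gen 5 (rule 122): 10101010
Gen 6 (rule 57): 01010101
Gen 7 (rule 122): 10101010
Gen 8 (rule 57): 01010101
Gen 9 (rule 122): 10101010
Gen 10 (rule 57): 01010101
Gen 11 (rule 122): 10101010
Gen 12 (rule 57): 01010101
Gen 13 (rule 122): 10101010
Gen 14 (rule 57): 01010101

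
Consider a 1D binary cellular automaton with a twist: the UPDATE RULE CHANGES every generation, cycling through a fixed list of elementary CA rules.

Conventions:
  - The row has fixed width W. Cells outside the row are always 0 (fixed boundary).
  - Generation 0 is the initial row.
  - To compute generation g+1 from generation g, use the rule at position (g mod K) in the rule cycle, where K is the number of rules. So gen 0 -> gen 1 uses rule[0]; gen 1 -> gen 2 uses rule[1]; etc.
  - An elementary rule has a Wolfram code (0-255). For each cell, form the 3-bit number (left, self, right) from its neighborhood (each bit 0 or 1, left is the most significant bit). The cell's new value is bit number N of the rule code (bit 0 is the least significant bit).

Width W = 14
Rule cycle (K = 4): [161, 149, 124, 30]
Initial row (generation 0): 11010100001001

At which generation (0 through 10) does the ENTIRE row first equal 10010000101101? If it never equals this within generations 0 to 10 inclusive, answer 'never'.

Gen 0: 11010100001001
Gen 1 (rule 161): 00101001100000
Gen 2 (rule 149): 10101100011111
Gen 3 (rule 124): 11111110010001
Gen 4 (rule 30): 10000001111011
Gen 5 (rule 161): 00111100110100
Gen 6 (rule 149): 10011010000111
Gen 7 (rule 124): 11011111000101
Gen 8 (rule 30): 10010000101101
Gen 9 (rule 161): 00000110010010
Gen 10 (rule 149): 11110001011011

Answer: 8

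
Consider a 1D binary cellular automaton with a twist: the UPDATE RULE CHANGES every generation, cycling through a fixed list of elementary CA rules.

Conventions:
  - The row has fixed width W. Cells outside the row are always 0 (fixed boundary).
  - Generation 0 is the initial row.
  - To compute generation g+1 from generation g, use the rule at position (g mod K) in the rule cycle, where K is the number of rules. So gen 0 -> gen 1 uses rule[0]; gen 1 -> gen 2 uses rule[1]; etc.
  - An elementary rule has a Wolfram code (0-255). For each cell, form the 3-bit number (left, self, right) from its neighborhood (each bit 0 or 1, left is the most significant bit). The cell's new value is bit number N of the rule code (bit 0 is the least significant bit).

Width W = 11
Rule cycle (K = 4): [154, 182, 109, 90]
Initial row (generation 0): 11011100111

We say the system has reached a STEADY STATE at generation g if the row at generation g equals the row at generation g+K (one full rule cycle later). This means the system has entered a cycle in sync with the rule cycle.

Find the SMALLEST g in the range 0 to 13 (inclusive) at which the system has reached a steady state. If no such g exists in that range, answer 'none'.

Answer: none

Derivation:
Gen 0: 11011100111
Gen 1 (rule 154): 10011011110
Gen 2 (rule 182): 11100101101
Gen 3 (rule 109): 10100111111
Gen 4 (rule 90): 00011100001
Gen 5 (rule 154): 00111010010
Gen 6 (rule 182): 01010111111
Gen 7 (rule 109): 01111100001
Gen 8 (rule 90): 11000110010
Gen 9 (rule 154): 10101101101
Gen 10 (rule 182): 11110010011
Gen 11 (rule 109): 10010010011
Gen 12 (rule 90): 01101101111
Gen 13 (rule 154): 11001001110
Gen 14 (rule 182): 00111110101
Gen 15 (rule 109): 10100011111
Gen 16 (rule 90): 00010110001
Gen 17 (rule 154): 00100101010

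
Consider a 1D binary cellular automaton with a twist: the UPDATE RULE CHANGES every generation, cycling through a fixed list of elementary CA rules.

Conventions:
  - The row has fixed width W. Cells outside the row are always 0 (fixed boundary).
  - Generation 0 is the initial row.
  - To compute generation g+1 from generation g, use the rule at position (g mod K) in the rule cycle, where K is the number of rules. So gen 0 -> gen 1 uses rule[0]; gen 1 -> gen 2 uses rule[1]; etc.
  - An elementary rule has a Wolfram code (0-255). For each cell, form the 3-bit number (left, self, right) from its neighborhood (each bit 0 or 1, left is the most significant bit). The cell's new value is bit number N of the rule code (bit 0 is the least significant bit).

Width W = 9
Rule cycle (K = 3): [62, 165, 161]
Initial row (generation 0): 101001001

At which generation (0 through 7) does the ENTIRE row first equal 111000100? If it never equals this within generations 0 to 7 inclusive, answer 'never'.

Gen 0: 101001001
Gen 1 (rule 62): 111111111
Gen 2 (rule 165): 011111110
Gen 3 (rule 161): 001111100
Gen 4 (rule 62): 011000010
Gen 5 (rule 165): 000011010
Gen 6 (rule 161): 111000100
Gen 7 (rule 62): 100101110

Answer: 6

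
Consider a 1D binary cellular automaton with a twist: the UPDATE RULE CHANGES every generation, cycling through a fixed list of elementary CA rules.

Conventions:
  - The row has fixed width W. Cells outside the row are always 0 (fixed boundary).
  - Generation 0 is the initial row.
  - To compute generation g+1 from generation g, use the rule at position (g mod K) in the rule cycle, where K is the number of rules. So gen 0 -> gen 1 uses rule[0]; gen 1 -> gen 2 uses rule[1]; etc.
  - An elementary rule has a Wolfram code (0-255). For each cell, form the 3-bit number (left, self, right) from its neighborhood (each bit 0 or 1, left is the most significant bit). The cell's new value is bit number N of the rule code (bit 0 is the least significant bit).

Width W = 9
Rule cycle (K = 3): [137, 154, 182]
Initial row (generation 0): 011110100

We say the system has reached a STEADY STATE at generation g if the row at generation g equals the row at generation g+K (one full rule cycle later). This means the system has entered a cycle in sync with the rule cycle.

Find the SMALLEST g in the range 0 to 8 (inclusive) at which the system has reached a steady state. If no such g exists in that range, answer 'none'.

Answer: none

Derivation:
Gen 0: 011110100
Gen 1 (rule 137): 011100001
Gen 2 (rule 154): 111010010
Gen 3 (rule 182): 010111111
Gen 4 (rule 137): 000111110
Gen 5 (rule 154): 001111101
Gen 6 (rule 182): 010111011
Gen 7 (rule 137): 000110010
Gen 8 (rule 154): 001101101
Gen 9 (rule 182): 010010011
Gen 10 (rule 137): 000000010
Gen 11 (rule 154): 000000101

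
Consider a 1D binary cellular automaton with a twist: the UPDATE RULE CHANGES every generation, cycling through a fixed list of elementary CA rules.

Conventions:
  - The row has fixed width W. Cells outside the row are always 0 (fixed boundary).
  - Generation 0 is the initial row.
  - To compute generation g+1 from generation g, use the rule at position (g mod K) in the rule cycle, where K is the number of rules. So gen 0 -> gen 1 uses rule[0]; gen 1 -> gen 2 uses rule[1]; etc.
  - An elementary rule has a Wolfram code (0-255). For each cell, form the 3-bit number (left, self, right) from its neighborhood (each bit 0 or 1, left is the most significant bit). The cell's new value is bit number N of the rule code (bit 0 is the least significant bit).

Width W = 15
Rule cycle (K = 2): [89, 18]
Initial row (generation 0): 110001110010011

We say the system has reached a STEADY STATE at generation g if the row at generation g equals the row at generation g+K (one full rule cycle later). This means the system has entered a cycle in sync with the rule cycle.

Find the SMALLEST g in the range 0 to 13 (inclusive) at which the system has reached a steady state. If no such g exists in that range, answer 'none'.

Answer: 4

Derivation:
Gen 0: 110001110010011
Gen 1 (rule 89): 111101011001011
Gen 2 (rule 18): 000000000110000
Gen 3 (rule 89): 111111110111111
Gen 4 (rule 18): 000000000000000
Gen 5 (rule 89): 111111111111111
Gen 6 (rule 18): 000000000000000
Gen 7 (rule 89): 111111111111111
Gen 8 (rule 18): 000000000000000
Gen 9 (rule 89): 111111111111111
Gen 10 (rule 18): 000000000000000
Gen 11 (rule 89): 111111111111111
Gen 12 (rule 18): 000000000000000
Gen 13 (rule 89): 111111111111111
Gen 14 (rule 18): 000000000000000
Gen 15 (rule 89): 111111111111111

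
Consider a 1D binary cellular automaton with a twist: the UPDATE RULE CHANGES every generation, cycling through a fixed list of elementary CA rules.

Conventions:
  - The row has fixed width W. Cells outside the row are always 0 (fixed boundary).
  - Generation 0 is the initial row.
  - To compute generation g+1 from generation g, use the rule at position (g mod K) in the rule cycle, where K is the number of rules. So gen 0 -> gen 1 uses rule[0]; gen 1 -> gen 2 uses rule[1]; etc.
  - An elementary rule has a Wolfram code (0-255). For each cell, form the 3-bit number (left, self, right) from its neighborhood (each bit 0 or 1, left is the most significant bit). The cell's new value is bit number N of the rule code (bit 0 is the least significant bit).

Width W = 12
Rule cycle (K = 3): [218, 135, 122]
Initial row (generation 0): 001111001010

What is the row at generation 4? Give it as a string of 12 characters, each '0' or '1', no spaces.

Gen 0: 001111001010
Gen 1 (rule 218): 011111110001
Gen 2 (rule 135): 101111100111
Gen 3 (rule 122): 011000111101
Gen 4 (rule 218): 111101111100

Answer: 111101111100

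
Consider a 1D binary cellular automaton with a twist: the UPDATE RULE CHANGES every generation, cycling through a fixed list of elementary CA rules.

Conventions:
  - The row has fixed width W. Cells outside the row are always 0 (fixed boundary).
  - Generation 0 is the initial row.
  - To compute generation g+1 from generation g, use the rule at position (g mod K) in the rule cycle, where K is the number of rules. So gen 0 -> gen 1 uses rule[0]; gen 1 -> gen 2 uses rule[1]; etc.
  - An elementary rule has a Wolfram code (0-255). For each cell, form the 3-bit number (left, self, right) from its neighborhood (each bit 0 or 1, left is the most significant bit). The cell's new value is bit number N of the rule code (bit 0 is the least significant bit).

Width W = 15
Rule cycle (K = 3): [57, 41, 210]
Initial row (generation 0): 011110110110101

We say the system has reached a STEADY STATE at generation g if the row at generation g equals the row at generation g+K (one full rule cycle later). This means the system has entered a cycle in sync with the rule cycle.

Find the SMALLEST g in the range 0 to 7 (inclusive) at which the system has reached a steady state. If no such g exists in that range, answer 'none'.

Answer: none

Derivation:
Gen 0: 011110110110101
Gen 1 (rule 57): 010001101101010
Gen 2 (rule 41): 000101011010100
Gen 3 (rule 210): 001000001000010
Gen 4 (rule 57): 100111100111001
Gen 5 (rule 41): 000100000100000
Gen 6 (rule 210): 001010001010000
Gen 7 (rule 57): 100101100101111
Gen 8 (rule 41): 000011000011000
Gen 9 (rule 210): 000101100101100
Gen 10 (rule 57): 110011010011011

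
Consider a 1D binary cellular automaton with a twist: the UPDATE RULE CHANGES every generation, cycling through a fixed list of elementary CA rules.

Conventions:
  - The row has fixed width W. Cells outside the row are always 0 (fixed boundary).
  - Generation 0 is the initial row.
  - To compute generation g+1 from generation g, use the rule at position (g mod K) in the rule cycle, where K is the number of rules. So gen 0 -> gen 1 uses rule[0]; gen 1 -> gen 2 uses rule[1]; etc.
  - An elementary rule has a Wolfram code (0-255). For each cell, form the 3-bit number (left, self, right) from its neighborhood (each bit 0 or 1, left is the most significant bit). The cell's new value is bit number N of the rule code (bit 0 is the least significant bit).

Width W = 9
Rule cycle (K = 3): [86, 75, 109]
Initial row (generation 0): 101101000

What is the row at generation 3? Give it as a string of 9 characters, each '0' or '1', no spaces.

Gen 0: 101101000
Gen 1 (rule 86): 100101100
Gen 2 (rule 75): 001001101
Gen 3 (rule 109): 101001111

Answer: 101001111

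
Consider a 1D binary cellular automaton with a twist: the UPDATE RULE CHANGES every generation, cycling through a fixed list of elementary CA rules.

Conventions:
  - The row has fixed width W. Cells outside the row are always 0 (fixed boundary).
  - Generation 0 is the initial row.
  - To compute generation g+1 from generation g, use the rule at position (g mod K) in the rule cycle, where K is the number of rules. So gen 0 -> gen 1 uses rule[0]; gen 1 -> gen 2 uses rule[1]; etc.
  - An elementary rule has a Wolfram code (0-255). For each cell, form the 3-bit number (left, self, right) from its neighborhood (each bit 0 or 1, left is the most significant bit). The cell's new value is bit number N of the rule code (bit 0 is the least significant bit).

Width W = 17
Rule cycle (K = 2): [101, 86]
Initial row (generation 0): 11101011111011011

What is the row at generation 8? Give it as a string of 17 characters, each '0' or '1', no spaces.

Gen 0: 11101011111011011
Gen 1 (rule 101): 00111100001101101
Gen 2 (rule 86): 01000110010100101
Gen 3 (rule 101): 01010010011100111
Gen 4 (rule 86): 11011111100111001
Gen 5 (rule 101): 01100000100001001
Gen 6 (rule 86): 10110001110011111
Gen 7 (rule 101): 11010100010000001
Gen 8 (rule 86): 01010110111000011

Answer: 01010110111000011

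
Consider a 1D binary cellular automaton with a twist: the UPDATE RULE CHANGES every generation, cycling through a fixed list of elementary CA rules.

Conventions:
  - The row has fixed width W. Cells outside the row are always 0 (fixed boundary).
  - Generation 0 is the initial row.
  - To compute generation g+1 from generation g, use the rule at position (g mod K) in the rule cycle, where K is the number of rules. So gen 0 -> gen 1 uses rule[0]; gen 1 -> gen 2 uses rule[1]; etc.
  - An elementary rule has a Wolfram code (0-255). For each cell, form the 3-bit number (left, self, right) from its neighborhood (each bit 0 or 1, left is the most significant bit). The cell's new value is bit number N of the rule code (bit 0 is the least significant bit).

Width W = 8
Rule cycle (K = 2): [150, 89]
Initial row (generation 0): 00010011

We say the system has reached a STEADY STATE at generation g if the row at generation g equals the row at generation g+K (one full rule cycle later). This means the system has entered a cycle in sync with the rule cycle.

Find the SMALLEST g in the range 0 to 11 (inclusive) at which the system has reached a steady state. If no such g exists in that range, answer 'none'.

Gen 0: 00010011
Gen 1 (rule 150): 00111100
Gen 2 (rule 89): 10100111
Gen 3 (rule 150): 10111010
Gen 4 (rule 89): 00101001
Gen 5 (rule 150): 01101111
Gen 6 (rule 89): 01101001
Gen 7 (rule 150): 10001111
Gen 8 (rule 89): 01101001
Gen 9 (rule 150): 10001111
Gen 10 (rule 89): 01101001
Gen 11 (rule 150): 10001111
Gen 12 (rule 89): 01101001
Gen 13 (rule 150): 10001111

Answer: 6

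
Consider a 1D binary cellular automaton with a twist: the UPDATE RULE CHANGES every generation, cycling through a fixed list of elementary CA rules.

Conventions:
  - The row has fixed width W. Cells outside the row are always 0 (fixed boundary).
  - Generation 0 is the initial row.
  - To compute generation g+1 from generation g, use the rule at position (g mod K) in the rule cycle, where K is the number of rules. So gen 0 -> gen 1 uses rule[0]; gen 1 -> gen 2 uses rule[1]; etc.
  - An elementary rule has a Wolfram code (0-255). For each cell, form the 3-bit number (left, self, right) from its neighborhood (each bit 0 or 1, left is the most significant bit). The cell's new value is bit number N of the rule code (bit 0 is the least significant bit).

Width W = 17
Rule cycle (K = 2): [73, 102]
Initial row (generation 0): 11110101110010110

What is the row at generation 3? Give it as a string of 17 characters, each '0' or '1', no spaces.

Answer: 00110010010100000

Derivation:
Gen 0: 11110101110010110
Gen 1 (rule 73): 10010001010000110
Gen 2 (rule 102): 10110011110001010
Gen 3 (rule 73): 00110010010100000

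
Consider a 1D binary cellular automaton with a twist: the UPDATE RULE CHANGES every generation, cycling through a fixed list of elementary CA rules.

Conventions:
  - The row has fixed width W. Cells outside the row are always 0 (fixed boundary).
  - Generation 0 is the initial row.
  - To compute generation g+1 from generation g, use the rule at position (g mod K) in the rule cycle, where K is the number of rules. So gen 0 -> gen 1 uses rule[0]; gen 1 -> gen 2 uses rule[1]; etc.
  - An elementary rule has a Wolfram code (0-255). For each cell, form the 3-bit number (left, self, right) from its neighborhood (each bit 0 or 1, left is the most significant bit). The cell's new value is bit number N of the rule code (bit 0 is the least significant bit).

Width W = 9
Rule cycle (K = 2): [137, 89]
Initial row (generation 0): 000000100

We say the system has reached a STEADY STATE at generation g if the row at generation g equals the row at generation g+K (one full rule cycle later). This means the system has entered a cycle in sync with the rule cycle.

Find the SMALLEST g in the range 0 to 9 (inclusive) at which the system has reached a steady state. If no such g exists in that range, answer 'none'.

Answer: 2

Derivation:
Gen 0: 000000100
Gen 1 (rule 137): 111110001
Gen 2 (rule 89): 100011100
Gen 3 (rule 137): 001011001
Gen 4 (rule 89): 100011100
Gen 5 (rule 137): 001011001
Gen 6 (rule 89): 100011100
Gen 7 (rule 137): 001011001
Gen 8 (rule 89): 100011100
Gen 9 (rule 137): 001011001
Gen 10 (rule 89): 100011100
Gen 11 (rule 137): 001011001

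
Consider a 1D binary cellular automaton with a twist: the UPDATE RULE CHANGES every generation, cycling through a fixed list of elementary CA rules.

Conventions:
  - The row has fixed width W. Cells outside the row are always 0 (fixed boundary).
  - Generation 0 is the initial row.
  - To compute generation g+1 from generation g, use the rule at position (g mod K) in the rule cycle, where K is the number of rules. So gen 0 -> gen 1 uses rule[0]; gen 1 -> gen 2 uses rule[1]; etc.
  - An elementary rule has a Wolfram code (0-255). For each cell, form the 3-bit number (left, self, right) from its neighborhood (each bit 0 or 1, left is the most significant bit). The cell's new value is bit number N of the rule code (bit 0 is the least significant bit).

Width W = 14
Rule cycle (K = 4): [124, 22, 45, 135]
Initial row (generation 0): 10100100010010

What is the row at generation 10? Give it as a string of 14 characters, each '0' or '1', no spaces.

Gen 0: 10100100010010
Gen 1 (rule 124): 11110110011011
Gen 2 (rule 22): 00000001100000
Gen 3 (rule 45): 11111101001111
Gen 4 (rule 135): 01111001010110
Gen 5 (rule 124): 01001101111111
Gen 6 (rule 22): 11110000000000
Gen 7 (rule 45): 10000111111111
Gen 8 (rule 135): 10111011111110
Gen 9 (rule 124): 11101110000011
Gen 10 (rule 22): 00000001000100

Answer: 00000001000100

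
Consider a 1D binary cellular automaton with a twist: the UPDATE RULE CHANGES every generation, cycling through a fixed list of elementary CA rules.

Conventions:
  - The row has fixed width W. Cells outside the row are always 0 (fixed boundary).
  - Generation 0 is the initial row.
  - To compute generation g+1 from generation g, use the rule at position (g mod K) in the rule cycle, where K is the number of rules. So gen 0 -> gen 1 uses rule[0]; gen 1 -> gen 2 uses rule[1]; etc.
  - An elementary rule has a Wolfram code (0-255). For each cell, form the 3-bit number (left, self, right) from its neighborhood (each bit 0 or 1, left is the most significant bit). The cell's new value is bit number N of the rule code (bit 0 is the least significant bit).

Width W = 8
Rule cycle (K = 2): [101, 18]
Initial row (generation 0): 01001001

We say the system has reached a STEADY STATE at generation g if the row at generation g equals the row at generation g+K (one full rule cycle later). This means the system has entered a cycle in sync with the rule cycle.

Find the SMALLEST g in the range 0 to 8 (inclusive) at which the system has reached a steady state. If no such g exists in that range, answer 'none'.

Answer: 6

Derivation:
Gen 0: 01001001
Gen 1 (rule 101): 01001001
Gen 2 (rule 18): 10110110
Gen 3 (rule 101): 11011010
Gen 4 (rule 18): 00000001
Gen 5 (rule 101): 11111101
Gen 6 (rule 18): 00000000
Gen 7 (rule 101): 11111111
Gen 8 (rule 18): 00000000
Gen 9 (rule 101): 11111111
Gen 10 (rule 18): 00000000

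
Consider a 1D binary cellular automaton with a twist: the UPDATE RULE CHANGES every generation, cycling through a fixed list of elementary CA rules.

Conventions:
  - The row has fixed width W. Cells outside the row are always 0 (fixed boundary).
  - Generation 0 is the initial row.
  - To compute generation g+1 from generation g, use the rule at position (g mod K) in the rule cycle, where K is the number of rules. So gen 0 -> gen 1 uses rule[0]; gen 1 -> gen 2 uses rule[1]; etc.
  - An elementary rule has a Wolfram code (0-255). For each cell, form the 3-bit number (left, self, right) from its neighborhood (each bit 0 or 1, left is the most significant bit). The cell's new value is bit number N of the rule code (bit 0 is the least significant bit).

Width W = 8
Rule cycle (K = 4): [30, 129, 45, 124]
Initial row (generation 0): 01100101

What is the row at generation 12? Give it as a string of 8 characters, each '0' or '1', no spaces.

Gen 0: 01100101
Gen 1 (rule 30): 11011101
Gen 2 (rule 129): 00001000
Gen 3 (rule 45): 11101011
Gen 4 (rule 124): 10111111
Gen 5 (rule 30): 10100000
Gen 6 (rule 129): 00001111
Gen 7 (rule 45): 11101000
Gen 8 (rule 124): 10111100
Gen 9 (rule 30): 10100010
Gen 10 (rule 129): 00001000
Gen 11 (rule 45): 11101011
Gen 12 (rule 124): 10111111

Answer: 10111111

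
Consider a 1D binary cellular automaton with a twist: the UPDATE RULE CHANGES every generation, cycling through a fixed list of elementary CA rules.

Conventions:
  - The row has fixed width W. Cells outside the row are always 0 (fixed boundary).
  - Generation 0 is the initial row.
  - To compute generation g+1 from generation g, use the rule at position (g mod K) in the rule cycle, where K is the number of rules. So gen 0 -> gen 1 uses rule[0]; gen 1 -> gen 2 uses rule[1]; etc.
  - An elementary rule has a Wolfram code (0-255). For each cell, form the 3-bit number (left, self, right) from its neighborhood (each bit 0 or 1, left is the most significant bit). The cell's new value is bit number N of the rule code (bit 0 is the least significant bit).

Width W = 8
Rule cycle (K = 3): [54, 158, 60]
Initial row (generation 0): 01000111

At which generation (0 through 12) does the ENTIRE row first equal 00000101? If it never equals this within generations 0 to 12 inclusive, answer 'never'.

Gen 0: 01000111
Gen 1 (rule 54): 11101000
Gen 2 (rule 158): 11001100
Gen 3 (rule 60): 10101010
Gen 4 (rule 54): 11111111
Gen 5 (rule 158): 11111110
Gen 6 (rule 60): 10000001
Gen 7 (rule 54): 11000011
Gen 8 (rule 158): 10100110
Gen 9 (rule 60): 11110101
Gen 10 (rule 54): 00001111
Gen 11 (rule 158): 00011110
Gen 12 (rule 60): 00010001

Answer: never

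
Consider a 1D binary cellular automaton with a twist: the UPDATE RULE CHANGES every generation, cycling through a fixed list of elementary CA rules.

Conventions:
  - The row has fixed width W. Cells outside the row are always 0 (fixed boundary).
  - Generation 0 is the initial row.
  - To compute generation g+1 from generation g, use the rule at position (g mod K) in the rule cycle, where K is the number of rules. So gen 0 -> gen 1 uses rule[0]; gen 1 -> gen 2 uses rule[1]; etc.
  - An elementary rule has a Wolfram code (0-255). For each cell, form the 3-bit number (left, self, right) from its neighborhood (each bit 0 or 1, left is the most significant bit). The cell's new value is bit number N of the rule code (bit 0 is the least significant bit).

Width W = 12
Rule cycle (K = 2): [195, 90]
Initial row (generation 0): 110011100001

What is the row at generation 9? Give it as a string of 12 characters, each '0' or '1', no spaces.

Gen 0: 110011100001
Gen 1 (rule 195): 010101101110
Gen 2 (rule 90): 100001101011
Gen 3 (rule 195): 001110100001
Gen 4 (rule 90): 011010010010
Gen 5 (rule 195): 101000100100
Gen 6 (rule 90): 000101011010
Gen 7 (rule 195): 111000001000
Gen 8 (rule 90): 101100010100
Gen 9 (rule 195): 000101100001

Answer: 000101100001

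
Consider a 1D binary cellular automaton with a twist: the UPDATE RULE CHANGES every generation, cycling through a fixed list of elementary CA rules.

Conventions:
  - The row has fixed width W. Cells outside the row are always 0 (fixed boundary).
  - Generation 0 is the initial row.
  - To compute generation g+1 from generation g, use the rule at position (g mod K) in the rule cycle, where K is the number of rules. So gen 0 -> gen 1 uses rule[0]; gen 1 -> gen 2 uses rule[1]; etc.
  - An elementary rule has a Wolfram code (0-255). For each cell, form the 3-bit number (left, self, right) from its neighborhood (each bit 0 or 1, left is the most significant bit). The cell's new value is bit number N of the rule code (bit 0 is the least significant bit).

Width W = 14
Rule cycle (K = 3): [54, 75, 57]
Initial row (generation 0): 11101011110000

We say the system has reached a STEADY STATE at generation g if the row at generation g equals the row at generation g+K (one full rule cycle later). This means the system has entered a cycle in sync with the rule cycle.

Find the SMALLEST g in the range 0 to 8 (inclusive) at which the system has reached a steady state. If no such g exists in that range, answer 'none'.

Gen 0: 11101011110000
Gen 1 (rule 54): 00011100001000
Gen 2 (rule 75): 11110101110011
Gen 3 (rule 57): 10001011001010
Gen 4 (rule 54): 11011100111111
Gen 5 (rule 75): 11010101100001
Gen 6 (rule 57): 10101011011100
Gen 7 (rule 54): 11111100100010
Gen 8 (rule 75): 10000101001100
Gen 9 (rule 57): 01110010101011
Gen 10 (rule 54): 10001111111100
Gen 11 (rule 75): 00111000000101

Answer: none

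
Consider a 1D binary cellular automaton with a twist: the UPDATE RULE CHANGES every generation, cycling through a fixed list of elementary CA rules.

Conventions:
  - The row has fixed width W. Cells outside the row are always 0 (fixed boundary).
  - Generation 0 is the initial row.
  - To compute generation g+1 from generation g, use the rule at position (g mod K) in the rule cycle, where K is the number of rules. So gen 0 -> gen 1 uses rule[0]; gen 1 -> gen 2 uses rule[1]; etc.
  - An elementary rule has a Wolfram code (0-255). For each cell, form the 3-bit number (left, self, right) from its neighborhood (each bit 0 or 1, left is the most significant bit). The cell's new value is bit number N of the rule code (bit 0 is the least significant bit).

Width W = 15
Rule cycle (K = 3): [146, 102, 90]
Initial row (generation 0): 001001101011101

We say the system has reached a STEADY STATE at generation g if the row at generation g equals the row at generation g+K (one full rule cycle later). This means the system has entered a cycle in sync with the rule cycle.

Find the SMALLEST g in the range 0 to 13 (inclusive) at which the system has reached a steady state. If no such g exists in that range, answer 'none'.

Answer: none

Derivation:
Gen 0: 001001101011101
Gen 1 (rule 146): 010110000001000
Gen 2 (rule 102): 111010000011000
Gen 3 (rule 90): 101001000111100
Gen 4 (rule 146): 000110101011010
Gen 5 (rule 102): 001011111101110
Gen 6 (rule 90): 010010000101011
Gen 7 (rule 146): 101101001000000
Gen 8 (rule 102): 110111011000000
Gen 9 (rule 90): 110101011100000
Gen 10 (rule 146): 000000001010000
Gen 11 (rule 102): 000000011110000
Gen 12 (rule 90): 000000110011000
Gen 13 (rule 146): 000001001100100
Gen 14 (rule 102): 000011010101100
Gen 15 (rule 90): 000111000001110
Gen 16 (rule 146): 001010100010101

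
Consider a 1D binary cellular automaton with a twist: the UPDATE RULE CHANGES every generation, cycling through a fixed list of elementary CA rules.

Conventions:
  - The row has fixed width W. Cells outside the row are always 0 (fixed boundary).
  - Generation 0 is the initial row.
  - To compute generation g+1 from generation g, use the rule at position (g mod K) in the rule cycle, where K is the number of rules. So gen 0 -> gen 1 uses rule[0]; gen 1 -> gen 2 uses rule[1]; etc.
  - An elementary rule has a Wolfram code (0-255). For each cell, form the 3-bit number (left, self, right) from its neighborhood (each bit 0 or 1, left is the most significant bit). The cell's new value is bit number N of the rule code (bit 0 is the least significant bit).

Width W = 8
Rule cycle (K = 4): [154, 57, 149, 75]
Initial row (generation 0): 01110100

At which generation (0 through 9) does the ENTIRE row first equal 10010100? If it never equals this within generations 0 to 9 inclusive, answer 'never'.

Answer: 5

Derivation:
Gen 0: 01110100
Gen 1 (rule 154): 11100010
Gen 2 (rule 57): 10011001
Gen 3 (rule 149): 11000101
Gen 4 (rule 75): 11011000
Gen 5 (rule 154): 10010100
Gen 6 (rule 57): 01001011
Gen 7 (rule 149): 01101000
Gen 8 (rule 75): 11100011
Gen 9 (rule 154): 11010110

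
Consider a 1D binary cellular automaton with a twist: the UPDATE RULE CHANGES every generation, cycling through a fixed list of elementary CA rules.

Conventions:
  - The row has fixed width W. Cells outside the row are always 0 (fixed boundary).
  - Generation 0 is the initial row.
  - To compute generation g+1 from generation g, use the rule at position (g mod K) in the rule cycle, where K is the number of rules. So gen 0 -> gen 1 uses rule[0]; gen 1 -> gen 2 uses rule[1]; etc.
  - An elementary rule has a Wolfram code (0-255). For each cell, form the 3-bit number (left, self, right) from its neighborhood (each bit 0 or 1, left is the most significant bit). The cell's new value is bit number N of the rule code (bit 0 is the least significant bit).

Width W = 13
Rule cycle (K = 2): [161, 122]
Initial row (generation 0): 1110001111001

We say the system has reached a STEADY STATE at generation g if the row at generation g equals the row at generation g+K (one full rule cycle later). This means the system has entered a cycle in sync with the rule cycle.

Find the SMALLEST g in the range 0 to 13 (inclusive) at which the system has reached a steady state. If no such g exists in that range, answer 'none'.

Answer: 7

Derivation:
Gen 0: 1110001111001
Gen 1 (rule 161): 0100100110000
Gen 2 (rule 122): 1011011111000
Gen 3 (rule 161): 0100101110011
Gen 4 (rule 122): 1011011011111
Gen 5 (rule 161): 0100100101110
Gen 6 (rule 122): 1011011011011
Gen 7 (rule 161): 0100100100100
Gen 8 (rule 122): 1011011011010
Gen 9 (rule 161): 0100100100100
Gen 10 (rule 122): 1011011011010
Gen 11 (rule 161): 0100100100100
Gen 12 (rule 122): 1011011011010
Gen 13 (rule 161): 0100100100100
Gen 14 (rule 122): 1011011011010
Gen 15 (rule 161): 0100100100100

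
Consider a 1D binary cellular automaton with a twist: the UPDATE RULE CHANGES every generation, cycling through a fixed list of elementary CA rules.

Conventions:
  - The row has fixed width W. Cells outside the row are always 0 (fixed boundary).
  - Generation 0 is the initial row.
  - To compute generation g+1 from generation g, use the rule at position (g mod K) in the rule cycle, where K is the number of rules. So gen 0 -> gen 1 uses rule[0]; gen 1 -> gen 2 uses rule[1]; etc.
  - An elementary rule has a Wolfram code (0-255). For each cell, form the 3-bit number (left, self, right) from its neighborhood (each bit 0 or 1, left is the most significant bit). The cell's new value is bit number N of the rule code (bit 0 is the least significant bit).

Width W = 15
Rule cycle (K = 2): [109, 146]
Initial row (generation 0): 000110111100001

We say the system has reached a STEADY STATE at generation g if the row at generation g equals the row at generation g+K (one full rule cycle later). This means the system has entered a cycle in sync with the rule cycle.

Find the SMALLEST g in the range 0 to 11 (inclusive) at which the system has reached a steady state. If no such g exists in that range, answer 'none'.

Gen 0: 000110111100001
Gen 1 (rule 109): 110111100101101
Gen 2 (rule 146): 000011011000000
Gen 3 (rule 109): 111011111011111
Gen 4 (rule 146): 010001110001110
Gen 5 (rule 109): 010101010101010
Gen 6 (rule 146): 100000000000001
Gen 7 (rule 109): 101111111111101
Gen 8 (rule 146): 000111111111000
Gen 9 (rule 109): 110100000001011
Gen 10 (rule 146): 000010000010000
Gen 11 (rule 109): 111010111010111
Gen 12 (rule 146): 010000010000010
Gen 13 (rule 109): 010111010111010

Answer: none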